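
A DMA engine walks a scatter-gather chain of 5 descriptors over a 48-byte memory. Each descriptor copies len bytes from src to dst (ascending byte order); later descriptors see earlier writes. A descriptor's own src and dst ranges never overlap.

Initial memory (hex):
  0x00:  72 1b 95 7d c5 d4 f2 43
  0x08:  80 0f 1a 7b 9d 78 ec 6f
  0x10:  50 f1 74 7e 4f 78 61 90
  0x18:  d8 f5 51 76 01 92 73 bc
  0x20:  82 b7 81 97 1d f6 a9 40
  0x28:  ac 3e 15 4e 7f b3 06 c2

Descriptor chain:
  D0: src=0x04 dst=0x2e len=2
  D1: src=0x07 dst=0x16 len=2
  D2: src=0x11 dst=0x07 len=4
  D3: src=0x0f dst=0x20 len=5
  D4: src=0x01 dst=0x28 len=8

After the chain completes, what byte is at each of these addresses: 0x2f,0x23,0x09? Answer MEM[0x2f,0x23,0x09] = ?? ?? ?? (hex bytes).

MEM[0x2f,0x23,0x09] = 74 74 7e

#0 dst[0x2e+2] := {0xc5,0xd4}
#1 dst[0x16+2] := {0x43,0x80}
#2 dst[0x07+4] := {0xf1,0x74,0x7e,0x4f}
#3 dst[0x20+5] := {0x6f,0x50,0xf1,0x74,0x7e}
#4 dst[0x28+8] := {0x1b,0x95,0x7d,0xc5,0xd4,0xf2,0xf1,0x74}
query mem[0x2f]=0x74, mem[0x23]=0x74, mem[0x09]=0x7e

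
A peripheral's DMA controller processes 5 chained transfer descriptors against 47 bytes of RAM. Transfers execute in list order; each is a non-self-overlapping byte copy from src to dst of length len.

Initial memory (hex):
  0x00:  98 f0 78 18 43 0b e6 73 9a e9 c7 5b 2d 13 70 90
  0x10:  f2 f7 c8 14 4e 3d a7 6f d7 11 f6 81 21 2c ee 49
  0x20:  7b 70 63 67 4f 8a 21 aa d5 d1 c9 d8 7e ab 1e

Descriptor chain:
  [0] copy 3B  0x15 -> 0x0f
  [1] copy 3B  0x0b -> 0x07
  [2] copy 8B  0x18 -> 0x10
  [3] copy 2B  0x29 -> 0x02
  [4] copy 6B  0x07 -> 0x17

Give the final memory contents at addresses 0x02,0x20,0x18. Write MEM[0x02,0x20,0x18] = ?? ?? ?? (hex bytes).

MEM[0x02,0x20,0x18] = d1 7b 2d

  after D0: wrote 3B at 0x0f = 3da76f
  after D1: wrote 3B at 0x07 = 5b2d13
  after D2: wrote 8B at 0x10 = d711f681212cee49
  after D3: wrote 2B at 0x02 = d1c9
  after D4: wrote 6B at 0x17 = 5b2d13c75b2d
query mem[0x02]=0xd1, mem[0x20]=0x7b, mem[0x18]=0x2d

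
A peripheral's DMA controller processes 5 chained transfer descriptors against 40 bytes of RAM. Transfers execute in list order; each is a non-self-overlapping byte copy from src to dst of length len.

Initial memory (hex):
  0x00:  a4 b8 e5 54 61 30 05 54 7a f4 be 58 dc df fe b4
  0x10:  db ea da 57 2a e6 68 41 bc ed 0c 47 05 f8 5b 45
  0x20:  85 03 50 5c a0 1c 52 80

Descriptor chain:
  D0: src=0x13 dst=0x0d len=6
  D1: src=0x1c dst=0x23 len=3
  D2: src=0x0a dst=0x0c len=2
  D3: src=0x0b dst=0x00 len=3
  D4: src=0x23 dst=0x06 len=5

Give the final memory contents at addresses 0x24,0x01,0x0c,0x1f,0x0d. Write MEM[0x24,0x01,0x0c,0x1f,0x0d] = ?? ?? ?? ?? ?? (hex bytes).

  after D0: wrote 6B at 0x0d = 572ae66841bc
  after D1: wrote 3B at 0x23 = 05f85b
  after D2: wrote 2B at 0x0c = be58
  after D3: wrote 3B at 0x00 = 58be58
  after D4: wrote 5B at 0x06 = 05f85b5280
query mem[0x24]=0xf8, mem[0x01]=0xbe, mem[0x0c]=0xbe, mem[0x1f]=0x45, mem[0x0d]=0x58

MEM[0x24,0x01,0x0c,0x1f,0x0d] = f8 be be 45 58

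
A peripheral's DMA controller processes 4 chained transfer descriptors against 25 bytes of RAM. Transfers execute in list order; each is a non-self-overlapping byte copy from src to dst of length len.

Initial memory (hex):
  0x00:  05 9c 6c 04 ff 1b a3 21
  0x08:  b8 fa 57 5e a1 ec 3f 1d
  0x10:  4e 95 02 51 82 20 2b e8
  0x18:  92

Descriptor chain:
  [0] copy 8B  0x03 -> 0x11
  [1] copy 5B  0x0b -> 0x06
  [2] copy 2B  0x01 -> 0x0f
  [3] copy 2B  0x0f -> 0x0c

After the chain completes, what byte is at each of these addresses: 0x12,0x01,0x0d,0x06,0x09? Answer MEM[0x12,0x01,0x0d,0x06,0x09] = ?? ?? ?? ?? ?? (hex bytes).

  after D0: wrote 8B at 0x11 = 04ff1ba321b8fa57
  after D1: wrote 5B at 0x06 = 5ea1ec3f1d
  after D2: wrote 2B at 0x0f = 9c6c
  after D3: wrote 2B at 0x0c = 9c6c
query mem[0x12]=0xff, mem[0x01]=0x9c, mem[0x0d]=0x6c, mem[0x06]=0x5e, mem[0x09]=0x3f

MEM[0x12,0x01,0x0d,0x06,0x09] = ff 9c 6c 5e 3f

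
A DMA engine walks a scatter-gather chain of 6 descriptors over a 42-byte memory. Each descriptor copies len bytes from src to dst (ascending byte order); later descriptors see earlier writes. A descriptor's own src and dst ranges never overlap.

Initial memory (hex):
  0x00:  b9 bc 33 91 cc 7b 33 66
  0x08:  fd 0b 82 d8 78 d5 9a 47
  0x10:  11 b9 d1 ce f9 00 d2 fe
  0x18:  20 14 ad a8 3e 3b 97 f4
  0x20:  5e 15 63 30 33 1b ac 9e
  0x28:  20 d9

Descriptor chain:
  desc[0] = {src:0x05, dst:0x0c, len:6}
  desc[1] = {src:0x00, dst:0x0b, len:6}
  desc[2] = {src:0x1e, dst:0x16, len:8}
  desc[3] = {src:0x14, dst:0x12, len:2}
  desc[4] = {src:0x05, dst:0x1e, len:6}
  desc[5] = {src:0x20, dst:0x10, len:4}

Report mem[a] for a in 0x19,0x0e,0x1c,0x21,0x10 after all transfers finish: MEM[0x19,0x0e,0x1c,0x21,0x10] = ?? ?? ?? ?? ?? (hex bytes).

MEM[0x19,0x0e,0x1c,0x21,0x10] = 15 91 33 fd 66

D0: mem[0x0c..0x11] <- [7b 33 66 fd 0b 82]
D1: mem[0x0b..0x10] <- [b9 bc 33 91 cc 7b]
D2: mem[0x16..0x1d] <- [97 f4 5e 15 63 30 33 1b]
D3: mem[0x12..0x13] <- [f9 00]
D4: mem[0x1e..0x23] <- [7b 33 66 fd 0b 82]
D5: mem[0x10..0x13] <- [66 fd 0b 82]
query mem[0x19]=0x15, mem[0x0e]=0x91, mem[0x1c]=0x33, mem[0x21]=0xfd, mem[0x10]=0x66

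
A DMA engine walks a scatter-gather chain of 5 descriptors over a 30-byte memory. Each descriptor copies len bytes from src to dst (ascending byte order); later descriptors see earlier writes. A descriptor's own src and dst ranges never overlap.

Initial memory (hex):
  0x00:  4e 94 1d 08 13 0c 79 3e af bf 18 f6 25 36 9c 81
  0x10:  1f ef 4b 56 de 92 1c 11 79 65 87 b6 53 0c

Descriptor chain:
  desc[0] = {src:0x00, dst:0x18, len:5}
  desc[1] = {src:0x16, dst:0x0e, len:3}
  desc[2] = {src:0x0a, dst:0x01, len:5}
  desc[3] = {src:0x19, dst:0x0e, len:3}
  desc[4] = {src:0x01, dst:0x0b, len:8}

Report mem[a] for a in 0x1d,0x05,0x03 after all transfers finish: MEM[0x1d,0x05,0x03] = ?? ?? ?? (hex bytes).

#0 dst[0x18+5] := {0x4e,0x94,0x1d,0x08,0x13}
#1 dst[0x0e+3] := {0x1c,0x11,0x4e}
#2 dst[0x01+5] := {0x18,0xf6,0x25,0x36,0x1c}
#3 dst[0x0e+3] := {0x94,0x1d,0x08}
#4 dst[0x0b+8] := {0x18,0xf6,0x25,0x36,0x1c,0x79,0x3e,0xaf}
query mem[0x1d]=0x0c, mem[0x05]=0x1c, mem[0x03]=0x25

MEM[0x1d,0x05,0x03] = 0c 1c 25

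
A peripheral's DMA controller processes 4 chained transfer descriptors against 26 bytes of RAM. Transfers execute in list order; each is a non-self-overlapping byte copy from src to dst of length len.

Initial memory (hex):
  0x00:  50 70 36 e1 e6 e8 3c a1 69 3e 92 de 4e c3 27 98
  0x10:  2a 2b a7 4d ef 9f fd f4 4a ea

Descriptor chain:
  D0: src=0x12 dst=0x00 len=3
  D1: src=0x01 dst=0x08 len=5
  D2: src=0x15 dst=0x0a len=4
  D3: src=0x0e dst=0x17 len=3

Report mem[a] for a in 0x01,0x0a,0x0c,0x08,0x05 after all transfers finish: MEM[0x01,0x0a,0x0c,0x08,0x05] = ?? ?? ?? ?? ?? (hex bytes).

MEM[0x01,0x0a,0x0c,0x08,0x05] = 4d 9f f4 4d e8

#0 dst[0x00+3] := {0xa7,0x4d,0xef}
#1 dst[0x08+5] := {0x4d,0xef,0xe1,0xe6,0xe8}
#2 dst[0x0a+4] := {0x9f,0xfd,0xf4,0x4a}
#3 dst[0x17+3] := {0x27,0x98,0x2a}
query mem[0x01]=0x4d, mem[0x0a]=0x9f, mem[0x0c]=0xf4, mem[0x08]=0x4d, mem[0x05]=0xe8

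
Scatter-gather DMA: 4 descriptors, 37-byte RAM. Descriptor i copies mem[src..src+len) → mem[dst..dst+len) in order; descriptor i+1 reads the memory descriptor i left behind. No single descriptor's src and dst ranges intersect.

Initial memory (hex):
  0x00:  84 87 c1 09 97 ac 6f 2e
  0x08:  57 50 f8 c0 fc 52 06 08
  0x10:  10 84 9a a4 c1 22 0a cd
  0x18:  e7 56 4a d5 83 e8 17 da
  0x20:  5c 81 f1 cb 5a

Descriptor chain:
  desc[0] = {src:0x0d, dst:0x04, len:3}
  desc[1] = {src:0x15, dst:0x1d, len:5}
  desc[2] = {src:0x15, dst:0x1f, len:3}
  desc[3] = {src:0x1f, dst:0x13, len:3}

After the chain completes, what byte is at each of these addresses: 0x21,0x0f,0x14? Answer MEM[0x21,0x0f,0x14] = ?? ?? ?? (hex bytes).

#0 dst[0x04+3] := {0x52,0x06,0x08}
#1 dst[0x1d+5] := {0x22,0x0a,0xcd,0xe7,0x56}
#2 dst[0x1f+3] := {0x22,0x0a,0xcd}
#3 dst[0x13+3] := {0x22,0x0a,0xcd}
query mem[0x21]=0xcd, mem[0x0f]=0x08, mem[0x14]=0x0a

MEM[0x21,0x0f,0x14] = cd 08 0a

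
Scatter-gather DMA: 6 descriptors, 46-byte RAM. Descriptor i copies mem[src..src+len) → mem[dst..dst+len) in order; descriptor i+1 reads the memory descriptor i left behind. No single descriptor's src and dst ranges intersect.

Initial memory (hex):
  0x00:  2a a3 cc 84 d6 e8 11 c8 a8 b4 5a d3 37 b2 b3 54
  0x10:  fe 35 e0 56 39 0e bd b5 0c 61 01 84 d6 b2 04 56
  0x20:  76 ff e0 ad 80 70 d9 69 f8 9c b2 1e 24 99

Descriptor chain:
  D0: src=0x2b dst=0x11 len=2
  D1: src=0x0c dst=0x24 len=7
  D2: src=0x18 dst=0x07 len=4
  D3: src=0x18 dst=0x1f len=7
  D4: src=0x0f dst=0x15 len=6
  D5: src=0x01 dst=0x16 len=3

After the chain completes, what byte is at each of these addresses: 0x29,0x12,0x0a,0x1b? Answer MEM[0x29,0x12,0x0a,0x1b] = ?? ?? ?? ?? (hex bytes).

[0] 0x2b->0x11 len=2 : 1e 24
[1] 0x0c->0x24 len=7 : 37 b2 b3 54 fe 1e 24
[2] 0x18->0x07 len=4 : 0c 61 01 84
[3] 0x18->0x1f len=7 : 0c 61 01 84 d6 b2 04
[4] 0x0f->0x15 len=6 : 54 fe 1e 24 56 39
[5] 0x01->0x16 len=3 : a3 cc 84
query mem[0x29]=0x1e, mem[0x12]=0x24, mem[0x0a]=0x84, mem[0x1b]=0x84

MEM[0x29,0x12,0x0a,0x1b] = 1e 24 84 84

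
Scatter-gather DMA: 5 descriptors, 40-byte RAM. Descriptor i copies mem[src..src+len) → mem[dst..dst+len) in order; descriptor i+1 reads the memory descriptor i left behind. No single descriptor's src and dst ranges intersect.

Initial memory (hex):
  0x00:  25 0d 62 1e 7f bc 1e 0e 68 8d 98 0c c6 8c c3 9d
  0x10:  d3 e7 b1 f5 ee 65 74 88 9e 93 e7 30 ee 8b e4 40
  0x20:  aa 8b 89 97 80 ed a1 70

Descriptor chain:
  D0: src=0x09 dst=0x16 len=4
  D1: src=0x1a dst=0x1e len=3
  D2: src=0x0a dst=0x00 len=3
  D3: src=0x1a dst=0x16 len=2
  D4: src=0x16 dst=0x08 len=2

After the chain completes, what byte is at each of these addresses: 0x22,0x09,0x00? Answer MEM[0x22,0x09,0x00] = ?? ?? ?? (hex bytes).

MEM[0x22,0x09,0x00] = 89 30 98

  after D0: wrote 4B at 0x16 = 8d980cc6
  after D1: wrote 3B at 0x1e = e730ee
  after D2: wrote 3B at 0x00 = 980cc6
  after D3: wrote 2B at 0x16 = e730
  after D4: wrote 2B at 0x08 = e730
query mem[0x22]=0x89, mem[0x09]=0x30, mem[0x00]=0x98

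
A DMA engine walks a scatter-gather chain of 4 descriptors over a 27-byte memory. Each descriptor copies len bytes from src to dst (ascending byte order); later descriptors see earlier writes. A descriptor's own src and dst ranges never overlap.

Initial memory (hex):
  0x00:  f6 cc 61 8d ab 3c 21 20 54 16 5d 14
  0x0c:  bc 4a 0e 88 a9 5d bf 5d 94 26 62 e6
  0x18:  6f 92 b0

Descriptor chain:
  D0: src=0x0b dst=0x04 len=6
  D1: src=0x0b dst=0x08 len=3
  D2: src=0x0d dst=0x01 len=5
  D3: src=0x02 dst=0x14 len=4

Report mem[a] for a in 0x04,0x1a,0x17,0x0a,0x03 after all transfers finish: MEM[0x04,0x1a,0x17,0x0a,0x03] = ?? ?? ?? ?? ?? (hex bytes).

MEM[0x04,0x1a,0x17,0x0a,0x03] = a9 b0 5d 4a 88

  after D0: wrote 6B at 0x04 = 14bc4a0e88a9
  after D1: wrote 3B at 0x08 = 14bc4a
  after D2: wrote 5B at 0x01 = 4a0e88a95d
  after D3: wrote 4B at 0x14 = 0e88a95d
query mem[0x04]=0xa9, mem[0x1a]=0xb0, mem[0x17]=0x5d, mem[0x0a]=0x4a, mem[0x03]=0x88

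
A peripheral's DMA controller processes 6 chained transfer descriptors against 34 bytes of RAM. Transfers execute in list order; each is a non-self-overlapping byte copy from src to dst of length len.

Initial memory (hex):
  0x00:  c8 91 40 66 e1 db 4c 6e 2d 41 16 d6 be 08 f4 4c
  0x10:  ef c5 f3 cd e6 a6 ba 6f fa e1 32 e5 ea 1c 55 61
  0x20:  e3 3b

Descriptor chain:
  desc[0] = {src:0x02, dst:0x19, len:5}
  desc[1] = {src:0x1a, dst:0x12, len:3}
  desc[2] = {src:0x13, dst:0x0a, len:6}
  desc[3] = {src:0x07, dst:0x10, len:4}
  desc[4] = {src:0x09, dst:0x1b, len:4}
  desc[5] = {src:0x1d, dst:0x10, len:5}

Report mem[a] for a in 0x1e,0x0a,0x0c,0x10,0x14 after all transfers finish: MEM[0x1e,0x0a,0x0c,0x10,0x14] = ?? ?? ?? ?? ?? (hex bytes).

MEM[0x1e,0x0a,0x0c,0x10,0x14] = a6 e1 a6 db 3b

  after D0: wrote 5B at 0x19 = 4066e1db4c
  after D1: wrote 3B at 0x12 = 66e1db
  after D2: wrote 6B at 0x0a = e1dba6ba6ffa
  after D3: wrote 4B at 0x10 = 6e2d41e1
  after D4: wrote 4B at 0x1b = 41e1dba6
  after D5: wrote 5B at 0x10 = dba661e33b
query mem[0x1e]=0xa6, mem[0x0a]=0xe1, mem[0x0c]=0xa6, mem[0x10]=0xdb, mem[0x14]=0x3b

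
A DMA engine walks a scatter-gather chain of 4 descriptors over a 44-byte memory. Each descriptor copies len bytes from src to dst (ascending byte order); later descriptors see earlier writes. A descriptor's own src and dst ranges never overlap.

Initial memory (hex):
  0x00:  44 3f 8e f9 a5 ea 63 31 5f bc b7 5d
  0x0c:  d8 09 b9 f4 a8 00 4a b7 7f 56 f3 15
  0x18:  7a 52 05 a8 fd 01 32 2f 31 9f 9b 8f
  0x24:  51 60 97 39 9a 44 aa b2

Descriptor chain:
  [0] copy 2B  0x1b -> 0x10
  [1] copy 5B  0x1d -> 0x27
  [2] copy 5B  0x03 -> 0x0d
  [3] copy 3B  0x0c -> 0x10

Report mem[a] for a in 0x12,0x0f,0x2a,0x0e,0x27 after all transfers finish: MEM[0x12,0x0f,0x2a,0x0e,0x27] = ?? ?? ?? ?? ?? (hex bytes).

MEM[0x12,0x0f,0x2a,0x0e,0x27] = a5 ea 31 a5 01

[0] 0x1b->0x10 len=2 : a8 fd
[1] 0x1d->0x27 len=5 : 01 32 2f 31 9f
[2] 0x03->0x0d len=5 : f9 a5 ea 63 31
[3] 0x0c->0x10 len=3 : d8 f9 a5
query mem[0x12]=0xa5, mem[0x0f]=0xea, mem[0x2a]=0x31, mem[0x0e]=0xa5, mem[0x27]=0x01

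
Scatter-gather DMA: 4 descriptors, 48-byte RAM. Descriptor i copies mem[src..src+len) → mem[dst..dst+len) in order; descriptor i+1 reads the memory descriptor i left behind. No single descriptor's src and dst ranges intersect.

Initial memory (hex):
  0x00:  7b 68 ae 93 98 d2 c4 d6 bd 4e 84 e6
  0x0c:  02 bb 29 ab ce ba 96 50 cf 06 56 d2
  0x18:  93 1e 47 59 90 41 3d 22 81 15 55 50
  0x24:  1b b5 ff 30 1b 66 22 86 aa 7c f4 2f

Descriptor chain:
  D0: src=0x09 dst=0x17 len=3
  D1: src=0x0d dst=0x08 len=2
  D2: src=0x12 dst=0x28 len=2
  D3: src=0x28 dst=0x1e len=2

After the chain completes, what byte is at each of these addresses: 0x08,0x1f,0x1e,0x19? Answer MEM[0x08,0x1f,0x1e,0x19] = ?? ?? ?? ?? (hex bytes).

MEM[0x08,0x1f,0x1e,0x19] = bb 50 96 e6

[0] 0x09->0x17 len=3 : 4e 84 e6
[1] 0x0d->0x08 len=2 : bb 29
[2] 0x12->0x28 len=2 : 96 50
[3] 0x28->0x1e len=2 : 96 50
query mem[0x08]=0xbb, mem[0x1f]=0x50, mem[0x1e]=0x96, mem[0x19]=0xe6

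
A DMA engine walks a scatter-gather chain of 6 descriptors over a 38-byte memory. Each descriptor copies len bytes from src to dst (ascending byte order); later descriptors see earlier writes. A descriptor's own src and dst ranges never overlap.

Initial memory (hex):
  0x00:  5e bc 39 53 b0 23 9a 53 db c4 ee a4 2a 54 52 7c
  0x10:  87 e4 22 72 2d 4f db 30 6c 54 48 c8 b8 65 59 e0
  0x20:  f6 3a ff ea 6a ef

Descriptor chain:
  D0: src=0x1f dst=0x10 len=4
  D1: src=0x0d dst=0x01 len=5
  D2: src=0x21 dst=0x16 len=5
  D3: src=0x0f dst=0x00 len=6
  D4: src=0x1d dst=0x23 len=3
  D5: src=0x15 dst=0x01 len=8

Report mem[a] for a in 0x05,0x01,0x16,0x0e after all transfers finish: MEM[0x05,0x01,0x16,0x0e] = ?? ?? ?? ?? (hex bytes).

  after D0: wrote 4B at 0x10 = e0f63aff
  after D1: wrote 5B at 0x01 = 54527ce0f6
  after D2: wrote 5B at 0x16 = 3affea6aef
  after D3: wrote 6B at 0x00 = 7ce0f63aff2d
  after D4: wrote 3B at 0x23 = 6559e0
  after D5: wrote 8B at 0x01 = 4f3affea6aefc8b8
query mem[0x05]=0x6a, mem[0x01]=0x4f, mem[0x16]=0x3a, mem[0x0e]=0x52

MEM[0x05,0x01,0x16,0x0e] = 6a 4f 3a 52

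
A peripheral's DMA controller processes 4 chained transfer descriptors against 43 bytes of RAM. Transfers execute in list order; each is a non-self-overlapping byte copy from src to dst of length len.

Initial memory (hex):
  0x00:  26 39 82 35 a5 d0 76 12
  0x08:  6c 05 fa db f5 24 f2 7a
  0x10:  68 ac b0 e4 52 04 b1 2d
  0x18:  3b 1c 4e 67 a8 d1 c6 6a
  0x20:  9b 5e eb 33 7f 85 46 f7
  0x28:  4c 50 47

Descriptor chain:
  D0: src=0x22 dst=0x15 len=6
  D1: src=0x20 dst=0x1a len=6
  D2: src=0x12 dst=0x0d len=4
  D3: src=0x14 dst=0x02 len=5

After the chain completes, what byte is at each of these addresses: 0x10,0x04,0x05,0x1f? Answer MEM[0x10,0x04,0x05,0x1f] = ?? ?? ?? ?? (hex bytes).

#0 dst[0x15+6] := {0xeb,0x33,0x7f,0x85,0x46,0xf7}
#1 dst[0x1a+6] := {0x9b,0x5e,0xeb,0x33,0x7f,0x85}
#2 dst[0x0d+4] := {0xb0,0xe4,0x52,0xeb}
#3 dst[0x02+5] := {0x52,0xeb,0x33,0x7f,0x85}
query mem[0x10]=0xeb, mem[0x04]=0x33, mem[0x05]=0x7f, mem[0x1f]=0x85

MEM[0x10,0x04,0x05,0x1f] = eb 33 7f 85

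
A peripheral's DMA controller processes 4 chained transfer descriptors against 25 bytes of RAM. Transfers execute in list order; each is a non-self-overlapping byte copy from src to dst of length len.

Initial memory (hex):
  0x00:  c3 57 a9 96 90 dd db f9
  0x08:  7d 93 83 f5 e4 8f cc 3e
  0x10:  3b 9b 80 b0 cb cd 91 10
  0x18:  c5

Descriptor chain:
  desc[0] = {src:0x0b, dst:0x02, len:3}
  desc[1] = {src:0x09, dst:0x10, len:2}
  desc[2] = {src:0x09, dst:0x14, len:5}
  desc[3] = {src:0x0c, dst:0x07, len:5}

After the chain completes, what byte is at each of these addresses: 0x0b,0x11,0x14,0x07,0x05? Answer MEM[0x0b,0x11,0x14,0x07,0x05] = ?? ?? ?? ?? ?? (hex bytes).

MEM[0x0b,0x11,0x14,0x07,0x05] = 93 83 93 e4 dd

  after D0: wrote 3B at 0x02 = f5e48f
  after D1: wrote 2B at 0x10 = 9383
  after D2: wrote 5B at 0x14 = 9383f5e48f
  after D3: wrote 5B at 0x07 = e48fcc3e93
query mem[0x0b]=0x93, mem[0x11]=0x83, mem[0x14]=0x93, mem[0x07]=0xe4, mem[0x05]=0xdd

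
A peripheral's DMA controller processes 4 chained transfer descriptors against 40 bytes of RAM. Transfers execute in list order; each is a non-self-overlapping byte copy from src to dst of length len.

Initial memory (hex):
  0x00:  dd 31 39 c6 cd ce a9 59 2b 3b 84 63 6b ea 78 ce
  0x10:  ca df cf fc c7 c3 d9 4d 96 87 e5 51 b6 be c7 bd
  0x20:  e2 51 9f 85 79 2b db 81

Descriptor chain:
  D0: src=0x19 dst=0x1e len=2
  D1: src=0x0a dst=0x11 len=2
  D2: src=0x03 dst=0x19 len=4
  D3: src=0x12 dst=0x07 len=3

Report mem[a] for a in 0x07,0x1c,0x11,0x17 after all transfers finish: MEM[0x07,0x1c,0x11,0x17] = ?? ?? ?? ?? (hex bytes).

[0] 0x19->0x1e len=2 : 87 e5
[1] 0x0a->0x11 len=2 : 84 63
[2] 0x03->0x19 len=4 : c6 cd ce a9
[3] 0x12->0x07 len=3 : 63 fc c7
query mem[0x07]=0x63, mem[0x1c]=0xa9, mem[0x11]=0x84, mem[0x17]=0x4d

MEM[0x07,0x1c,0x11,0x17] = 63 a9 84 4d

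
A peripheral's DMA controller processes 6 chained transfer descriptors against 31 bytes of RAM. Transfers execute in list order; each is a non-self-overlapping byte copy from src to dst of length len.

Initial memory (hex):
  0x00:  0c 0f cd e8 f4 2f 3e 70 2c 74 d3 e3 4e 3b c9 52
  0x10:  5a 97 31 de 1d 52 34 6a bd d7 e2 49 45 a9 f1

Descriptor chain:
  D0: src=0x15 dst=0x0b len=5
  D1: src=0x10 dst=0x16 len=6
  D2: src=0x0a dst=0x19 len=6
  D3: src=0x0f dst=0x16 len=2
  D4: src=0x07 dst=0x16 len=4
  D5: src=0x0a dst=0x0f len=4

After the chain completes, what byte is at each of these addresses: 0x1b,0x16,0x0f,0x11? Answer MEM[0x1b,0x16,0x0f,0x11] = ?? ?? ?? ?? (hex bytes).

MEM[0x1b,0x16,0x0f,0x11] = 34 70 d3 34

#0 dst[0x0b+5] := {0x52,0x34,0x6a,0xbd,0xd7}
#1 dst[0x16+6] := {0x5a,0x97,0x31,0xde,0x1d,0x52}
#2 dst[0x19+6] := {0xd3,0x52,0x34,0x6a,0xbd,0xd7}
#3 dst[0x16+2] := {0xd7,0x5a}
#4 dst[0x16+4] := {0x70,0x2c,0x74,0xd3}
#5 dst[0x0f+4] := {0xd3,0x52,0x34,0x6a}
query mem[0x1b]=0x34, mem[0x16]=0x70, mem[0x0f]=0xd3, mem[0x11]=0x34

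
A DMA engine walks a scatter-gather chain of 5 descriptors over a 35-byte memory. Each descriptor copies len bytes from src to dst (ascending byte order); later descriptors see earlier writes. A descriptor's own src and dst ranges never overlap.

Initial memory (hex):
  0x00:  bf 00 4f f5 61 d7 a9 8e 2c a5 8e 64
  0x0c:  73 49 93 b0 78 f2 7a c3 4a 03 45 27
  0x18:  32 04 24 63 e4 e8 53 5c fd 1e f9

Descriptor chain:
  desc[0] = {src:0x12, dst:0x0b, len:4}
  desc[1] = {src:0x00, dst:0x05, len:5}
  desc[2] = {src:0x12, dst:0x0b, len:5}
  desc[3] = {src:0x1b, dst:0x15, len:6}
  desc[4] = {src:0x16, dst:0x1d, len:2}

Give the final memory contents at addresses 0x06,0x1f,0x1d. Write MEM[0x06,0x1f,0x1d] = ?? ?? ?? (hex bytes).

MEM[0x06,0x1f,0x1d] = 00 5c e4

  after D0: wrote 4B at 0x0b = 7ac34a03
  after D1: wrote 5B at 0x05 = bf004ff561
  after D2: wrote 5B at 0x0b = 7ac34a0345
  after D3: wrote 6B at 0x15 = 63e4e8535cfd
  after D4: wrote 2B at 0x1d = e4e8
query mem[0x06]=0x00, mem[0x1f]=0x5c, mem[0x1d]=0xe4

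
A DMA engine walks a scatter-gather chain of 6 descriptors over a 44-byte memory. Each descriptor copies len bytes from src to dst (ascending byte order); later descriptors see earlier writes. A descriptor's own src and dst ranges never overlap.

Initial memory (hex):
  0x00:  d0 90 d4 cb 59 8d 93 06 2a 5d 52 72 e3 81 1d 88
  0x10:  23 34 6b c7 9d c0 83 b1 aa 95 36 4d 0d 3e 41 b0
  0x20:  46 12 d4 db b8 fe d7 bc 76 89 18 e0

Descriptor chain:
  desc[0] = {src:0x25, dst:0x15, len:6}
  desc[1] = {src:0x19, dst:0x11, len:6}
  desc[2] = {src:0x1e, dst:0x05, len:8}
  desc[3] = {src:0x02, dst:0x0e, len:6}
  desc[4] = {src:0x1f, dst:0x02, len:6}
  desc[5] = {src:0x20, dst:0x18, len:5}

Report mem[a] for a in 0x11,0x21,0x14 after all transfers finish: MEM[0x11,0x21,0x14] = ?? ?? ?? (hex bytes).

MEM[0x11,0x21,0x14] = 41 12 0d

#0 dst[0x15+6] := {0xfe,0xd7,0xbc,0x76,0x89,0x18}
#1 dst[0x11+6] := {0x89,0x18,0x4d,0x0d,0x3e,0x41}
#2 dst[0x05+8] := {0x41,0xb0,0x46,0x12,0xd4,0xdb,0xb8,0xfe}
#3 dst[0x0e+6] := {0xd4,0xcb,0x59,0x41,0xb0,0x46}
#4 dst[0x02+6] := {0xb0,0x46,0x12,0xd4,0xdb,0xb8}
#5 dst[0x18+5] := {0x46,0x12,0xd4,0xdb,0xb8}
query mem[0x11]=0x41, mem[0x21]=0x12, mem[0x14]=0x0d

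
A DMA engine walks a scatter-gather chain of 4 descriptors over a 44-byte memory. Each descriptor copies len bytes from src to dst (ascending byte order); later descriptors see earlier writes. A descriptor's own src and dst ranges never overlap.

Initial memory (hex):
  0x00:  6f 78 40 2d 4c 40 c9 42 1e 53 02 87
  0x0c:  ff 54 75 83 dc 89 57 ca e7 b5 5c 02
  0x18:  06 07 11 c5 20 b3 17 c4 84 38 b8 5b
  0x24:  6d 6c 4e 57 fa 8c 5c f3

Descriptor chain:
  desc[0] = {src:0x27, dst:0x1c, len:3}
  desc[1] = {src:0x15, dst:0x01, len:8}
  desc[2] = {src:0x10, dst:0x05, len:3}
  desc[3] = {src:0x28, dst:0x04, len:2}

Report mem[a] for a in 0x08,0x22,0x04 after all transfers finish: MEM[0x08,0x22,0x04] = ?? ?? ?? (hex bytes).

MEM[0x08,0x22,0x04] = 57 b8 fa

  after D0: wrote 3B at 0x1c = 57fa8c
  after D1: wrote 8B at 0x01 = b55c02060711c557
  after D2: wrote 3B at 0x05 = dc8957
  after D3: wrote 2B at 0x04 = fa8c
query mem[0x08]=0x57, mem[0x22]=0xb8, mem[0x04]=0xfa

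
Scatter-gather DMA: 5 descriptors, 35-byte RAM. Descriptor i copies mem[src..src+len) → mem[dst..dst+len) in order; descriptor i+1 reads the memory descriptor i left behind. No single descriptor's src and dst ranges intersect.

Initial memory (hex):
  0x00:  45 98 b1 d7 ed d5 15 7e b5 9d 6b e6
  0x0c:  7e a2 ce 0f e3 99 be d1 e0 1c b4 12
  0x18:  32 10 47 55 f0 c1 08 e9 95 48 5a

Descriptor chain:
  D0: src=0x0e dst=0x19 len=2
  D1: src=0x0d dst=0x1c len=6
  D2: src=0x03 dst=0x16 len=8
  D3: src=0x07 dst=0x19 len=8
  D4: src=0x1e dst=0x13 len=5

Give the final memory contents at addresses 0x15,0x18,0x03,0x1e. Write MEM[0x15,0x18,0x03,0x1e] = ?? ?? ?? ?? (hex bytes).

MEM[0x15,0x18,0x03,0x1e] = ce d5 d7 7e

[0] 0x0e->0x19 len=2 : ce 0f
[1] 0x0d->0x1c len=6 : a2 ce 0f e3 99 be
[2] 0x03->0x16 len=8 : d7 ed d5 15 7e b5 9d 6b
[3] 0x07->0x19 len=8 : 7e b5 9d 6b e6 7e a2 ce
[4] 0x1e->0x13 len=5 : 7e a2 ce be 5a
query mem[0x15]=0xce, mem[0x18]=0xd5, mem[0x03]=0xd7, mem[0x1e]=0x7e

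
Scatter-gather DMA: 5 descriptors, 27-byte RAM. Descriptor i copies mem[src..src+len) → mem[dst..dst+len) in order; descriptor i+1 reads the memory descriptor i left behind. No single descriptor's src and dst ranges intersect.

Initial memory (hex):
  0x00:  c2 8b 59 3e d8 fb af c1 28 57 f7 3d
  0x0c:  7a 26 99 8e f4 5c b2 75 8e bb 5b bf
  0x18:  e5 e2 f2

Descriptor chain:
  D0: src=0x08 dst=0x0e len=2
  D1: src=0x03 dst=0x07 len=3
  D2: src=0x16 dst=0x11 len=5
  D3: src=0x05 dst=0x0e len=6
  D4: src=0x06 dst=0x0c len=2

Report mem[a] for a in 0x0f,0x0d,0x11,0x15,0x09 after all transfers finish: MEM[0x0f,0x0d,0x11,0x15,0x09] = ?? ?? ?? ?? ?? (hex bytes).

D0: mem[0x0e..0x0f] <- [28 57]
D1: mem[0x07..0x09] <- [3e d8 fb]
D2: mem[0x11..0x15] <- [5b bf e5 e2 f2]
D3: mem[0x0e..0x13] <- [fb af 3e d8 fb f7]
D4: mem[0x0c..0x0d] <- [af 3e]
query mem[0x0f]=0xaf, mem[0x0d]=0x3e, mem[0x11]=0xd8, mem[0x15]=0xf2, mem[0x09]=0xfb

MEM[0x0f,0x0d,0x11,0x15,0x09] = af 3e d8 f2 fb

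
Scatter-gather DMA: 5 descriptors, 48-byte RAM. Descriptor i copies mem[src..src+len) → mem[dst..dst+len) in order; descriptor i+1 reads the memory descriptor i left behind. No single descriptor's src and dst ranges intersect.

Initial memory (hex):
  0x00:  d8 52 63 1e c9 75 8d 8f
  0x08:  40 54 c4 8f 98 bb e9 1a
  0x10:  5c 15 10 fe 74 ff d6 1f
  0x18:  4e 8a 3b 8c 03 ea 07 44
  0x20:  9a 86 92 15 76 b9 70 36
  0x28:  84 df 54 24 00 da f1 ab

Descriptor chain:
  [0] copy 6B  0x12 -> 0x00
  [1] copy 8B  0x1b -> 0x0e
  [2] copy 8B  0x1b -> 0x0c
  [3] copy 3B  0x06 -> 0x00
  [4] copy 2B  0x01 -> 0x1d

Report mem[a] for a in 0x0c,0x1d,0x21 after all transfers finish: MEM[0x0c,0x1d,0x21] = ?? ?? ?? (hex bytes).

MEM[0x0c,0x1d,0x21] = 8c 8f 86

[0] 0x12->0x00 len=6 : 10 fe 74 ff d6 1f
[1] 0x1b->0x0e len=8 : 8c 03 ea 07 44 9a 86 92
[2] 0x1b->0x0c len=8 : 8c 03 ea 07 44 9a 86 92
[3] 0x06->0x00 len=3 : 8d 8f 40
[4] 0x01->0x1d len=2 : 8f 40
query mem[0x0c]=0x8c, mem[0x1d]=0x8f, mem[0x21]=0x86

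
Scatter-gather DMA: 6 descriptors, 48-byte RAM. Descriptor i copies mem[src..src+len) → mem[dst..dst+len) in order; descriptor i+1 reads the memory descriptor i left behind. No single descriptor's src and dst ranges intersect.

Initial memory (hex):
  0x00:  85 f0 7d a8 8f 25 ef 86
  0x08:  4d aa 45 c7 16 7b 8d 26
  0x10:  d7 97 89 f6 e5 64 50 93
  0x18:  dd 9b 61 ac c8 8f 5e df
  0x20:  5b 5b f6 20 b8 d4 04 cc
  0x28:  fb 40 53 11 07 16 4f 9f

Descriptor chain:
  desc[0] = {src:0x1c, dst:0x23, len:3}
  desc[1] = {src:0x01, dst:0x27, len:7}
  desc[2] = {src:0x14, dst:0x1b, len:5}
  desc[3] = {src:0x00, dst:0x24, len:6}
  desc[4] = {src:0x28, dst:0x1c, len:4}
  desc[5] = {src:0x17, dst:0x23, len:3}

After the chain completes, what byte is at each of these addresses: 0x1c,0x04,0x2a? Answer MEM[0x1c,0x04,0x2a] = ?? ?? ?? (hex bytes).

D0: mem[0x23..0x25] <- [c8 8f 5e]
D1: mem[0x27..0x2d] <- [f0 7d a8 8f 25 ef 86]
D2: mem[0x1b..0x1f] <- [e5 64 50 93 dd]
D3: mem[0x24..0x29] <- [85 f0 7d a8 8f 25]
D4: mem[0x1c..0x1f] <- [8f 25 8f 25]
D5: mem[0x23..0x25] <- [93 dd 9b]
query mem[0x1c]=0x8f, mem[0x04]=0x8f, mem[0x2a]=0x8f

MEM[0x1c,0x04,0x2a] = 8f 8f 8f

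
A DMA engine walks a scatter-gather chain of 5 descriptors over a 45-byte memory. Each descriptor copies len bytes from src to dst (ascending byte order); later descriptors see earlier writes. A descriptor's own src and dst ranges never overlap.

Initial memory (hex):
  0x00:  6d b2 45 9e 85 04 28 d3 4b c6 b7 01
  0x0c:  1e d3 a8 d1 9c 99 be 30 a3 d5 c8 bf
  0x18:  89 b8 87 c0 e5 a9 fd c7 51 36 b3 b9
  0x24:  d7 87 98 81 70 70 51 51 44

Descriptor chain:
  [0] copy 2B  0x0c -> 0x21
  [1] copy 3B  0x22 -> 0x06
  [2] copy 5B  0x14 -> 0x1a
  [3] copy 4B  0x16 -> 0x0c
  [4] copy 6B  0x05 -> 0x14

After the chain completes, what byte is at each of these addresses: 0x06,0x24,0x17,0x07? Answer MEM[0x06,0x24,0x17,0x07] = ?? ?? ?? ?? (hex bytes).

MEM[0x06,0x24,0x17,0x07] = d3 d7 d7 b9

[0] 0x0c->0x21 len=2 : 1e d3
[1] 0x22->0x06 len=3 : d3 b9 d7
[2] 0x14->0x1a len=5 : a3 d5 c8 bf 89
[3] 0x16->0x0c len=4 : c8 bf 89 b8
[4] 0x05->0x14 len=6 : 04 d3 b9 d7 c6 b7
query mem[0x06]=0xd3, mem[0x24]=0xd7, mem[0x17]=0xd7, mem[0x07]=0xb9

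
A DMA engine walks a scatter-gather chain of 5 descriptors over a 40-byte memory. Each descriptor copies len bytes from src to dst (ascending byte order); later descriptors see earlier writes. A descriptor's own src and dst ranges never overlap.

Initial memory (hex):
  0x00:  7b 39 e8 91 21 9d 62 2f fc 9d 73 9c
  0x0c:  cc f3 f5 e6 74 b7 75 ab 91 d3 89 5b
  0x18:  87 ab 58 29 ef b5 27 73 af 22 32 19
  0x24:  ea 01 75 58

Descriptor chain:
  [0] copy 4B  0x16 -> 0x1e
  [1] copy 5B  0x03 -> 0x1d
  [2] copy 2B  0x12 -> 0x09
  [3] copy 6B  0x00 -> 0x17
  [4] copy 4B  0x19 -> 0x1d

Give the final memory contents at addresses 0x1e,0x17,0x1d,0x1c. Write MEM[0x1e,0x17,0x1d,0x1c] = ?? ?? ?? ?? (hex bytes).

D0: mem[0x1e..0x21] <- [89 5b 87 ab]
D1: mem[0x1d..0x21] <- [91 21 9d 62 2f]
D2: mem[0x09..0x0a] <- [75 ab]
D3: mem[0x17..0x1c] <- [7b 39 e8 91 21 9d]
D4: mem[0x1d..0x20] <- [e8 91 21 9d]
query mem[0x1e]=0x91, mem[0x17]=0x7b, mem[0x1d]=0xe8, mem[0x1c]=0x9d

MEM[0x1e,0x17,0x1d,0x1c] = 91 7b e8 9d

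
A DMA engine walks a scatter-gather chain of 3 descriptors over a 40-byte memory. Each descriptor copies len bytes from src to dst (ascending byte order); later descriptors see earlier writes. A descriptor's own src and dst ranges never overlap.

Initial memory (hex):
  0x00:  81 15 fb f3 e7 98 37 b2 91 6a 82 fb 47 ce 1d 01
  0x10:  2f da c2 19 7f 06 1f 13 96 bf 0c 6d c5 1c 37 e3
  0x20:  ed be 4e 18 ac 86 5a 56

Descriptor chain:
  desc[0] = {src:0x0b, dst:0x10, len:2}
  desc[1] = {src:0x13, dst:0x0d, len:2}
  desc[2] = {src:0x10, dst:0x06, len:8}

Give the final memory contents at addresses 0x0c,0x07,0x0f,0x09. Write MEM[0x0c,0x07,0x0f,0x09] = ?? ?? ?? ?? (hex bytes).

D0: mem[0x10..0x11] <- [fb 47]
D1: mem[0x0d..0x0e] <- [19 7f]
D2: mem[0x06..0x0d] <- [fb 47 c2 19 7f 06 1f 13]
query mem[0x0c]=0x1f, mem[0x07]=0x47, mem[0x0f]=0x01, mem[0x09]=0x19

MEM[0x0c,0x07,0x0f,0x09] = 1f 47 01 19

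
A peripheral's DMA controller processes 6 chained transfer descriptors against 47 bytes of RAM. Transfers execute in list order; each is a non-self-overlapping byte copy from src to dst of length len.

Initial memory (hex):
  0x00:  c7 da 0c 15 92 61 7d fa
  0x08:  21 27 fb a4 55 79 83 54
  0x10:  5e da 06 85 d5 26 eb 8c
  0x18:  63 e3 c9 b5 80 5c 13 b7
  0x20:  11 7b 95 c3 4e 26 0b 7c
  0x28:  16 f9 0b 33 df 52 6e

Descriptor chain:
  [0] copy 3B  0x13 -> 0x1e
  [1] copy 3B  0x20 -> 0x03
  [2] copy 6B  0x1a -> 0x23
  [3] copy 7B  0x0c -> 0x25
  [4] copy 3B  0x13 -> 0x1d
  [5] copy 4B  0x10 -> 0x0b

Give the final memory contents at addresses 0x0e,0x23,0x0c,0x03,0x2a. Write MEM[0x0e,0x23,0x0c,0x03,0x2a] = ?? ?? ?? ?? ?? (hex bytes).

MEM[0x0e,0x23,0x0c,0x03,0x2a] = 85 c9 da 26 da

D0: mem[0x1e..0x20] <- [85 d5 26]
D1: mem[0x03..0x05] <- [26 7b 95]
D2: mem[0x23..0x28] <- [c9 b5 80 5c 85 d5]
D3: mem[0x25..0x2b] <- [55 79 83 54 5e da 06]
D4: mem[0x1d..0x1f] <- [85 d5 26]
D5: mem[0x0b..0x0e] <- [5e da 06 85]
query mem[0x0e]=0x85, mem[0x23]=0xc9, mem[0x0c]=0xda, mem[0x03]=0x26, mem[0x2a]=0xda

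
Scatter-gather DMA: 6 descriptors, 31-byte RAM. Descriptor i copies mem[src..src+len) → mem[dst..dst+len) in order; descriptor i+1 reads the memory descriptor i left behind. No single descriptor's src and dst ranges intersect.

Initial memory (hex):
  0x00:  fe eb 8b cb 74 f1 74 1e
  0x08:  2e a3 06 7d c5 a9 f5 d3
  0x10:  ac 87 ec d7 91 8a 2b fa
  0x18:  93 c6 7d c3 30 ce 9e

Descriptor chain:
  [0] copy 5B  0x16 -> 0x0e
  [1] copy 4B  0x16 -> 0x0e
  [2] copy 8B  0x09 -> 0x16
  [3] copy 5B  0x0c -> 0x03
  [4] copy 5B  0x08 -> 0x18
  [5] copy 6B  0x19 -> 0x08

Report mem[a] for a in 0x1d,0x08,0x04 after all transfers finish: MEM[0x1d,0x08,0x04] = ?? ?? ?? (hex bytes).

MEM[0x1d,0x08,0x04] = 93 a3 a9

[0] 0x16->0x0e len=5 : 2b fa 93 c6 7d
[1] 0x16->0x0e len=4 : 2b fa 93 c6
[2] 0x09->0x16 len=8 : a3 06 7d c5 a9 2b fa 93
[3] 0x0c->0x03 len=5 : c5 a9 2b fa 93
[4] 0x08->0x18 len=5 : 2e a3 06 7d c5
[5] 0x19->0x08 len=6 : a3 06 7d c5 93 9e
query mem[0x1d]=0x93, mem[0x08]=0xa3, mem[0x04]=0xa9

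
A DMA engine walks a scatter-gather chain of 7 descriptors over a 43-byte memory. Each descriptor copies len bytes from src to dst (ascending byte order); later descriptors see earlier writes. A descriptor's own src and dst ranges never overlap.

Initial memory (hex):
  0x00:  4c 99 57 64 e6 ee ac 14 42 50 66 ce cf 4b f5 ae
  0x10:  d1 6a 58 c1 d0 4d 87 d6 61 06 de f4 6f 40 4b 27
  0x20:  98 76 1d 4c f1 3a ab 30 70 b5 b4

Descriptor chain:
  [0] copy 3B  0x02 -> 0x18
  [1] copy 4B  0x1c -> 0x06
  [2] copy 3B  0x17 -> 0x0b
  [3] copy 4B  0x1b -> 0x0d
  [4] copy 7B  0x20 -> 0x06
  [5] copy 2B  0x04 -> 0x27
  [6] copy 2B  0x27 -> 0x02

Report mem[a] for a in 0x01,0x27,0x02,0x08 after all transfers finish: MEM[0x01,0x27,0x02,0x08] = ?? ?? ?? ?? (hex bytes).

[0] 0x02->0x18 len=3 : 57 64 e6
[1] 0x1c->0x06 len=4 : 6f 40 4b 27
[2] 0x17->0x0b len=3 : d6 57 64
[3] 0x1b->0x0d len=4 : f4 6f 40 4b
[4] 0x20->0x06 len=7 : 98 76 1d 4c f1 3a ab
[5] 0x04->0x27 len=2 : e6 ee
[6] 0x27->0x02 len=2 : e6 ee
query mem[0x01]=0x99, mem[0x27]=0xe6, mem[0x02]=0xe6, mem[0x08]=0x1d

MEM[0x01,0x27,0x02,0x08] = 99 e6 e6 1d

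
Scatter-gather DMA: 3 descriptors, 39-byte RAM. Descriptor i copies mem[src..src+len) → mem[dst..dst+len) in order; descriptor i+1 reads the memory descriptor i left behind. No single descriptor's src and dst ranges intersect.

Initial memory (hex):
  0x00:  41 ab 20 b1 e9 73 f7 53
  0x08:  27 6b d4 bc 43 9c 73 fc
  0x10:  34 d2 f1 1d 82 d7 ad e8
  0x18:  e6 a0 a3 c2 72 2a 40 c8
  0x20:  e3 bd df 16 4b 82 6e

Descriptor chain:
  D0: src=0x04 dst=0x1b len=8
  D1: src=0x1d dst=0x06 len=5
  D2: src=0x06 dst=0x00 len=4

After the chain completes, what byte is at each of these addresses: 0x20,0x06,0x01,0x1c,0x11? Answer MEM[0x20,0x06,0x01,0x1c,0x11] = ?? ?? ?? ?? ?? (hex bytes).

  after D0: wrote 8B at 0x1b = e973f753276bd4bc
  after D1: wrote 5B at 0x06 = f753276bd4
  after D2: wrote 4B at 0x00 = f753276b
query mem[0x20]=0x6b, mem[0x06]=0xf7, mem[0x01]=0x53, mem[0x1c]=0x73, mem[0x11]=0xd2

MEM[0x20,0x06,0x01,0x1c,0x11] = 6b f7 53 73 d2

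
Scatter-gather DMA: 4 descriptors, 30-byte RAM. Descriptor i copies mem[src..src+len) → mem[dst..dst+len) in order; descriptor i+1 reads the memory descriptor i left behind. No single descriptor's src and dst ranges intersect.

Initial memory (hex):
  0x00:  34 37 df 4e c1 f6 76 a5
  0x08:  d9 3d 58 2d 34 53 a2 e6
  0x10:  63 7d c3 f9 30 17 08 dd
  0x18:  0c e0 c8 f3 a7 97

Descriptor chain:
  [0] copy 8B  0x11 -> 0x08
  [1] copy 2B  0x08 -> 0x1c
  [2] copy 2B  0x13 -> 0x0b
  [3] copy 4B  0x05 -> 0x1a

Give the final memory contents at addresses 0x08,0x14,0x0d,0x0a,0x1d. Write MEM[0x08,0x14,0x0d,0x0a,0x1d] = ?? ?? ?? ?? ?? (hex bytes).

MEM[0x08,0x14,0x0d,0x0a,0x1d] = 7d 30 08 f9 7d

  after D0: wrote 8B at 0x08 = 7dc3f9301708dd0c
  after D1: wrote 2B at 0x1c = 7dc3
  after D2: wrote 2B at 0x0b = f930
  after D3: wrote 4B at 0x1a = f676a57d
query mem[0x08]=0x7d, mem[0x14]=0x30, mem[0x0d]=0x08, mem[0x0a]=0xf9, mem[0x1d]=0x7d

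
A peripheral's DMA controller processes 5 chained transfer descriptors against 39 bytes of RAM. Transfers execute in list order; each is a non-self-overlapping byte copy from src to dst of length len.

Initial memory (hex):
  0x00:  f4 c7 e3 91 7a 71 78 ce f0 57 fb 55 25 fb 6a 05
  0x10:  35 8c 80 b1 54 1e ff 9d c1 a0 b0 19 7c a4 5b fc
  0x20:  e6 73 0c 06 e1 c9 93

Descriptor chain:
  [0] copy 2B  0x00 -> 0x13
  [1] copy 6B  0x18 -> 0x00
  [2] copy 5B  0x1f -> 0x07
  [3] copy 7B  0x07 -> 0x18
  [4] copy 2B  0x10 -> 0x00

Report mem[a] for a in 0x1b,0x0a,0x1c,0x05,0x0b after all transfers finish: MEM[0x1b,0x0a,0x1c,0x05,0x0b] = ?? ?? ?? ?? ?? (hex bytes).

MEM[0x1b,0x0a,0x1c,0x05,0x0b] = 0c 0c 06 a4 06

  after D0: wrote 2B at 0x13 = f4c7
  after D1: wrote 6B at 0x00 = c1a0b0197ca4
  after D2: wrote 5B at 0x07 = fce6730c06
  after D3: wrote 7B at 0x18 = fce6730c0625fb
  after D4: wrote 2B at 0x00 = 358c
query mem[0x1b]=0x0c, mem[0x0a]=0x0c, mem[0x1c]=0x06, mem[0x05]=0xa4, mem[0x0b]=0x06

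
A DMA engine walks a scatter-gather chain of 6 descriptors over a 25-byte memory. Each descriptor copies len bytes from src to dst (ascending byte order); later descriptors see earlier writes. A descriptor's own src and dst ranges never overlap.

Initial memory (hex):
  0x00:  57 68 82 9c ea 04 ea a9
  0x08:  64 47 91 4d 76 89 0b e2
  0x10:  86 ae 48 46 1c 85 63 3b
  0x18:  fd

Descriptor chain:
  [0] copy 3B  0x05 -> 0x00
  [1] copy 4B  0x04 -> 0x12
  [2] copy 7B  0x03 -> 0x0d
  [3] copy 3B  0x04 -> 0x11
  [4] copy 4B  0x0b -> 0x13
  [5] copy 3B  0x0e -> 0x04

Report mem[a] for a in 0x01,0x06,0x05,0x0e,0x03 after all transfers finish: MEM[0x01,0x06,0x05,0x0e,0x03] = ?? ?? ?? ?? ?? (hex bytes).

MEM[0x01,0x06,0x05,0x0e,0x03] = ea ea 04 ea 9c

[0] 0x05->0x00 len=3 : 04 ea a9
[1] 0x04->0x12 len=4 : ea 04 ea a9
[2] 0x03->0x0d len=7 : 9c ea 04 ea a9 64 47
[3] 0x04->0x11 len=3 : ea 04 ea
[4] 0x0b->0x13 len=4 : 4d 76 9c ea
[5] 0x0e->0x04 len=3 : ea 04 ea
query mem[0x01]=0xea, mem[0x06]=0xea, mem[0x05]=0x04, mem[0x0e]=0xea, mem[0x03]=0x9c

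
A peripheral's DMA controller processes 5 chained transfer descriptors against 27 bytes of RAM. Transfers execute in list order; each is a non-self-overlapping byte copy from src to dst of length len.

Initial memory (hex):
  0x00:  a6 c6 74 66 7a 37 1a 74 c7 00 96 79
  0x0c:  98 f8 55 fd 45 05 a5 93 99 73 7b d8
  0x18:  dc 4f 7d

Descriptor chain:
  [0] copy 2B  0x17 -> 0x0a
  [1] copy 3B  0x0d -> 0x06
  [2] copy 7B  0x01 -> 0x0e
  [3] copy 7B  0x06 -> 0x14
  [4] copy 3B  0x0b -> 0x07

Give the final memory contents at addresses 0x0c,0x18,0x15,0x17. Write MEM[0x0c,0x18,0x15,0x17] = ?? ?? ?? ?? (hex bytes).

  after D0: wrote 2B at 0x0a = d8dc
  after D1: wrote 3B at 0x06 = f855fd
  after D2: wrote 7B at 0x0e = c674667a37f855
  after D3: wrote 7B at 0x14 = f855fd00d8dc98
  after D4: wrote 3B at 0x07 = dc98f8
query mem[0x0c]=0x98, mem[0x18]=0xd8, mem[0x15]=0x55, mem[0x17]=0x00

MEM[0x0c,0x18,0x15,0x17] = 98 d8 55 00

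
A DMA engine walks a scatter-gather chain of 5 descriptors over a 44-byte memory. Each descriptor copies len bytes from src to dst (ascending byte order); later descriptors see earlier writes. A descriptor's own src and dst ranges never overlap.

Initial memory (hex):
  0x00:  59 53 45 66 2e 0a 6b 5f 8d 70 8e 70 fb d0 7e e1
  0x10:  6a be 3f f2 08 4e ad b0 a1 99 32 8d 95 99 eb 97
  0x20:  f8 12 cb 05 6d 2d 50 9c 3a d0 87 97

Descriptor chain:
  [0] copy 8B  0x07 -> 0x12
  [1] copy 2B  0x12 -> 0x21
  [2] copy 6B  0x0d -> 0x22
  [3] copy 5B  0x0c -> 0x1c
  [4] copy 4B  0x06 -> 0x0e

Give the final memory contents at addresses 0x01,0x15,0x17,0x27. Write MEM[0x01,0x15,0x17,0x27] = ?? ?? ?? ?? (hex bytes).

MEM[0x01,0x15,0x17,0x27] = 53 8e fb 5f

#0 dst[0x12+8] := {0x5f,0x8d,0x70,0x8e,0x70,0xfb,0xd0,0x7e}
#1 dst[0x21+2] := {0x5f,0x8d}
#2 dst[0x22+6] := {0xd0,0x7e,0xe1,0x6a,0xbe,0x5f}
#3 dst[0x1c+5] := {0xfb,0xd0,0x7e,0xe1,0x6a}
#4 dst[0x0e+4] := {0x6b,0x5f,0x8d,0x70}
query mem[0x01]=0x53, mem[0x15]=0x8e, mem[0x17]=0xfb, mem[0x27]=0x5f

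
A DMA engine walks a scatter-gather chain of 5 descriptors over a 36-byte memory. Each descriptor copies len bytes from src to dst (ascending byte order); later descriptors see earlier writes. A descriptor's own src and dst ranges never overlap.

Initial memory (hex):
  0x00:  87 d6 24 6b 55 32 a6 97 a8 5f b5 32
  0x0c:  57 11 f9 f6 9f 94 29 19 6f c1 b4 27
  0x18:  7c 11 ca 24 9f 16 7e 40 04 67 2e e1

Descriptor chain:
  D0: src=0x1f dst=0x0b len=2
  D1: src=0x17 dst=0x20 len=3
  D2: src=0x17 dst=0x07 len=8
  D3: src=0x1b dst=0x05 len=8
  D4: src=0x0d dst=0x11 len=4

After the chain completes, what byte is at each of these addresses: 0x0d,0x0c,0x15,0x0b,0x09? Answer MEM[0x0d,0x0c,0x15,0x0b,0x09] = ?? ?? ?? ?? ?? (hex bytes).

#0 dst[0x0b+2] := {0x40,0x04}
#1 dst[0x20+3] := {0x27,0x7c,0x11}
#2 dst[0x07+8] := {0x27,0x7c,0x11,0xca,0x24,0x9f,0x16,0x7e}
#3 dst[0x05+8] := {0x24,0x9f,0x16,0x7e,0x40,0x27,0x7c,0x11}
#4 dst[0x11+4] := {0x16,0x7e,0xf6,0x9f}
query mem[0x0d]=0x16, mem[0x0c]=0x11, mem[0x15]=0xc1, mem[0x0b]=0x7c, mem[0x09]=0x40

MEM[0x0d,0x0c,0x15,0x0b,0x09] = 16 11 c1 7c 40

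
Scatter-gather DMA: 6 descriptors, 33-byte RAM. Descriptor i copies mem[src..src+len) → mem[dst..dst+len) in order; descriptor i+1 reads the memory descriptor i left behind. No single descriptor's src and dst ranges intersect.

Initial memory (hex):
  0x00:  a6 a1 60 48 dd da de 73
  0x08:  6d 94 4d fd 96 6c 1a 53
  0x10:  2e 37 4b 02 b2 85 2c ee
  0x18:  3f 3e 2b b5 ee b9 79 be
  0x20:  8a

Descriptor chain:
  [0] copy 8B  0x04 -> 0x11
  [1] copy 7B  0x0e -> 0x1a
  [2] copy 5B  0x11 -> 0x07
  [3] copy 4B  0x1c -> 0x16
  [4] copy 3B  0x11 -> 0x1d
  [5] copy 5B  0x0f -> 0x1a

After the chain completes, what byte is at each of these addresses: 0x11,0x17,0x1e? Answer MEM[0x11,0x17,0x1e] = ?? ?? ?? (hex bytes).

MEM[0x11,0x17,0x1e] = dd dd de

D0: mem[0x11..0x18] <- [dd da de 73 6d 94 4d fd]
D1: mem[0x1a..0x20] <- [1a 53 2e dd da de 73]
D2: mem[0x07..0x0b] <- [dd da de 73 6d]
D3: mem[0x16..0x19] <- [2e dd da de]
D4: mem[0x1d..0x1f] <- [dd da de]
D5: mem[0x1a..0x1e] <- [53 2e dd da de]
query mem[0x11]=0xdd, mem[0x17]=0xdd, mem[0x1e]=0xde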